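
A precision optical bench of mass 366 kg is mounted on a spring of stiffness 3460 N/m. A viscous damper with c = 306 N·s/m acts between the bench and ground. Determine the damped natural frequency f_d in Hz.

0.485 Hz

ω_n = √(k/m) = √(3460/366) = 3.075 rad/s.
Critical damping c_c = 2√(k·m) = 2√(3460 × 366) = 2251 N·s/m, so ζ = c/c_c = 306/2251 = 0.1360.
ω_d = ω_n√(1 − ζ²) = 3.075 × √(1 − 0.0185) = 3.046 rad/s.
f_d = ω_d/(2π) = 0.4848 Hz.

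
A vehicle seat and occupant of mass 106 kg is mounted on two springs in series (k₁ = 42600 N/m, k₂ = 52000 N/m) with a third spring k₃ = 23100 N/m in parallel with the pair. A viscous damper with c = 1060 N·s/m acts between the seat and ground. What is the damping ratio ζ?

0.239

Series pair: k_s = k₁k₂/(k₁+k₂) = (42600)(52000)/(42600 + 52000) = 23420 N/m. In parallel with k₃: k_eq = 23420 + 23100 = 46520 N/m.
ω_n = √(k_eq/m) = √(46520/106) = 20.95 rad/s.
Critical damping c_c = 2√(k_eq·m) = 2√(46520 × 106) = 4441 N·s/m, so ζ = c/c_c = 1060/4441 = 0.2387.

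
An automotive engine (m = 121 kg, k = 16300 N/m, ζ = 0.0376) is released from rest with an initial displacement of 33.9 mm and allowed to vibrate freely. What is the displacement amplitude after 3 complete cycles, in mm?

16.7 mm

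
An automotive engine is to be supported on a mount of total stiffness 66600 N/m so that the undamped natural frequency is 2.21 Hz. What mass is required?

345 kg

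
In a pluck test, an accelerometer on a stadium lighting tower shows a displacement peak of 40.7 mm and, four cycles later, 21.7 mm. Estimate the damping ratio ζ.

Logarithmic decrement δ = (1/n)·ln(x₀/x_n) = (1/4)·ln(40.7/21.7) = (1/4)·ln(1.876) = 0.1572.
ζ = δ/√(4π² + δ²) = 0.1572/√(39.48 + 0.0247) = 0.1572/6.285 = 0.02502.

0.0250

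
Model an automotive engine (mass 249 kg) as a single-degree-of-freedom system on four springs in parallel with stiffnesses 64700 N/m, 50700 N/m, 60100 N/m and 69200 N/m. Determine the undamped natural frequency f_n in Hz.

4.99 Hz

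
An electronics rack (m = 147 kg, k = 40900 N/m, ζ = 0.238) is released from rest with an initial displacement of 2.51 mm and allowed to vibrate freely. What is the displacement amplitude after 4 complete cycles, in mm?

0.00531 mm

Logarithmic decrement δ = 2πζ/√(1 − ζ²) = 2π × 0.2380/√(1 − 0.0566) = 1.540.
After n cycles, x_n/x₀ = e^(−nδ), so x_4 = 2.51 × e^(−4 × 1.540) = 2.51 × 0.002115 = 0.005309 mm.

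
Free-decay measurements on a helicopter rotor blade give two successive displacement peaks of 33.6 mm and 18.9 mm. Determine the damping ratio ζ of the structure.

0.0912

Logarithmic decrement δ = (1/n)·ln(x₀/x_n) = (1/1)·ln(33.6/18.9) = (1/1)·ln(1.778) = 0.5754.
ζ = δ/√(4π² + δ²) = 0.5754/√(39.48 + 0.331) = 0.5754/6.309 = 0.09119.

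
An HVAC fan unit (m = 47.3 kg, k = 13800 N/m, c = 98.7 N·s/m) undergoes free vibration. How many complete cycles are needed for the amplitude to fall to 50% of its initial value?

2 cycles

ζ = c/(2√(km)) = 98.7/(2√(13800 × 47.3)) = 98.7/1616 = 0.06108.
Logarithmic decrement δ = 2πζ/√(1 − ζ²) = 2π × 0.06108/√(1 − 0.00373) = 0.3845.
x_n/x₀ = e^(−nδ) ≤ 0.5; take ln: n ≥ ln(1/0.5)/δ = 0.6931/0.3845 = 1.803.
So 2 complete cycles are required.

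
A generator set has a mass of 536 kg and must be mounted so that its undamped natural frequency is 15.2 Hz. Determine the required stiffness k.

4890000 N/m

ω_n = 2πf_n = 2π × 15.2 = 95.50 rad/s.
k = m·ω_n² = 536 × 95.50² = 536 × 9121 = 4889000 N/m.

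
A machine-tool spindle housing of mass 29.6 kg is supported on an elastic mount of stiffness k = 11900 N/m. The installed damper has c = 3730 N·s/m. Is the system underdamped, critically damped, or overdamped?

overdamped

c_c = 2√(k·m) = 1187 N·s/m; ζ = c/c_c = 3730/1187 = 3.14.
Since ζ > 1 the system is overdamped.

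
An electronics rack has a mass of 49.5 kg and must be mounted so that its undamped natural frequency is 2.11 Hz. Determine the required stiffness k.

ω_n = 2πf_n = 2π × 2.11 = 13.26 rad/s.
k = m·ω_n² = 49.5 × 13.26² = 49.5 × 175.8 = 8700 N/m.

8700 N/m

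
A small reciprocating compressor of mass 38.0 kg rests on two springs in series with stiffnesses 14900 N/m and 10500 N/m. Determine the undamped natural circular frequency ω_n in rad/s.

12.7 rad/s

Series springs: 1/k_eq = 1/14900 + 1/10500 = 0.0001624, so k_eq = 6159 N/m.
ω_n = √(k_eq/m) = √(6159/38.0) = √162.1 = 12.73 rad/s.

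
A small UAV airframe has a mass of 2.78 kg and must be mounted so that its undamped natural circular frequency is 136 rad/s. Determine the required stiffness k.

51400 N/m

k = m·ω_n² = 2.78 × 136.0² = 2.78 × 18500 = 51420 N/m.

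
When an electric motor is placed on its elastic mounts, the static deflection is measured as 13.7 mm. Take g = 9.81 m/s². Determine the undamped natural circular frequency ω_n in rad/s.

26.8 rad/s

ω_n = √(g/δ_st) = √(9.81/0.0137) = √716.1 = 26.76 rad/s.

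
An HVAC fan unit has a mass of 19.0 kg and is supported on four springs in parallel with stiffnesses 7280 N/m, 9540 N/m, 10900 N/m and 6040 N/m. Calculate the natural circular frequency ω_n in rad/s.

Parallel springs add: k_eq = 7280 + 9540 + 10900 + 6040 = 33760 N/m.
ω_n = √(k_eq/m) = √(33760/19.0) = √1777 = 42.15 rad/s.

42.2 rad/s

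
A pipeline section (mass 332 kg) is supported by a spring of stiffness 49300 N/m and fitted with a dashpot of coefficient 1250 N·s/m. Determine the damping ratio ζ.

ω_n = √(k/m) = √(49300/332) = 12.19 rad/s.
Critical damping c_c = 2√(k·m) = 2√(49300 × 332) = 8091 N·s/m, so ζ = c/c_c = 1250/8091 = 0.1545.

0.154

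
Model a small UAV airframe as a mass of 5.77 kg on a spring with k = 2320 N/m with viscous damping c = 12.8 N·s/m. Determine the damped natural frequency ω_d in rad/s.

20.0 rad/s

ω_n = √(k/m) = √(2320/5.77) = 20.05 rad/s.
Critical damping c_c = 2√(k·m) = 2√(2320 × 5.77) = 231.4 N·s/m, so ζ = c/c_c = 12.8/231.4 = 0.05532.
ω_d = ω_n√(1 − ζ²) = 20.05 × √(1 − 0.00306) = 20.02 rad/s.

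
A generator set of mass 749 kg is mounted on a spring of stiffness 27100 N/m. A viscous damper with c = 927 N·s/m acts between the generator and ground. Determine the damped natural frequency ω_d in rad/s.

5.98 rad/s

ω_n = √(k/m) = √(27100/749) = 6.015 rad/s.
Critical damping c_c = 2√(k·m) = 2√(27100 × 749) = 9011 N·s/m, so ζ = c/c_c = 927/9011 = 0.1029.
ω_d = ω_n√(1 − ζ²) = 6.015 × √(1 − 0.0106) = 5.983 rad/s.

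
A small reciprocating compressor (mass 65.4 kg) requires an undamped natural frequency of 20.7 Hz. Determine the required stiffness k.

1110000 N/m

ω_n = 2πf_n = 2π × 20.7 = 130.1 rad/s.
k = m·ω_n² = 65.4 × 130.1² = 65.4 × 16920 = 1106000 N/m.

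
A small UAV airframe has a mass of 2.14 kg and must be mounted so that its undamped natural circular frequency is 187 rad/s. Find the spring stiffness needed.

k = m·ω_n² = 2.14 × 187.0² = 2.14 × 34970 = 74830 N/m.

74800 N/m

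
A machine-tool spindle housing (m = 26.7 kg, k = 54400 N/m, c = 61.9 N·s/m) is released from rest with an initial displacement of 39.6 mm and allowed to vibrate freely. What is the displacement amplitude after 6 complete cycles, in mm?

15.0 mm

ζ = c/(2√(km)) = 61.9/(2√(54400 × 26.7)) = 61.9/2410 = 0.02568.
Logarithmic decrement δ = 2πζ/√(1 − ζ²) = 2π × 0.02568/√(1 − 0.000659) = 0.1614.
After n cycles, x_n/x₀ = e^(−nδ), so x_6 = 39.6 × e^(−6 × 0.1614) = 39.6 × 0.3797 = 15.03 mm.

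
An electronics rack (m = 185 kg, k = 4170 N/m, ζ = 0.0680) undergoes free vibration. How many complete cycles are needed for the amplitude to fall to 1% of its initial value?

Logarithmic decrement δ = 2πζ/√(1 − ζ²) = 2π × 0.06800/√(1 − 0.00462) = 0.4282.
x_n/x₀ = e^(−nδ) ≤ 0.01; take ln: n ≥ ln(1/0.01)/δ = 4.605/0.4282 = 10.75.
So 11 complete cycles are required.

11 cycles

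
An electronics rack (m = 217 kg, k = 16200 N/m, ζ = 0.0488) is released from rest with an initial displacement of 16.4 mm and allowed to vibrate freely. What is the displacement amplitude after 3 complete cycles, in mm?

Logarithmic decrement δ = 2πζ/√(1 − ζ²) = 2π × 0.04880/√(1 − 0.00238) = 0.3070.
After n cycles, x_n/x₀ = e^(−nδ), so x_3 = 16.4 × e^(−3 × 0.3070) = 16.4 × 0.3981 = 6.529 mm.

6.53 mm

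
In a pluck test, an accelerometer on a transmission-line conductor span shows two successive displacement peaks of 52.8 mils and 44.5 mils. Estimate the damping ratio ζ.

0.0272

Logarithmic decrement δ = (1/n)·ln(x₀/x_n) = (1/1)·ln(52.8/44.5) = (1/1)·ln(1.187) = 0.1710.
ζ = δ/√(4π² + δ²) = 0.1710/√(39.48 + 0.0292) = 0.1710/6.286 = 0.02721.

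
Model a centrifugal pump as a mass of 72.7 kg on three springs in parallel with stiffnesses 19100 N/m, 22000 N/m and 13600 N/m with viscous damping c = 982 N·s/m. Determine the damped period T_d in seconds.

Parallel springs add: k_eq = 19100 + 22000 + 13600 = 54700 N/m.
ω_n = √(k_eq/m) = √(54700/72.7) = 27.43 rad/s.
Critical damping c_c = 2√(k_eq·m) = 2√(54700 × 72.7) = 3988 N·s/m, so ζ = c/c_c = 982/3988 = 0.2462.
ω_d = ω_n√(1 − ζ²) = 27.43 × √(1 − 0.0606) = 26.59 rad/s.
T_d = 2π/ω_d = 0.2363 s.

0.236 s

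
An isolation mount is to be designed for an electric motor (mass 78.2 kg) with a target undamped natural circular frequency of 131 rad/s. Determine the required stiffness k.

k = m·ω_n² = 78.2 × 131.0² = 78.2 × 17160 = 1342000 N/m.

1340000 N/m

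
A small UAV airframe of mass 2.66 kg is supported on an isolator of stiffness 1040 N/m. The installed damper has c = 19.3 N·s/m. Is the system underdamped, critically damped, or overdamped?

underdamped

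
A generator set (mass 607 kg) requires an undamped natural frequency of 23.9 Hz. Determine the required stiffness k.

13700000 N/m

ω_n = 2πf_n = 2π × 23.9 = 150.2 rad/s.
k = m·ω_n² = 607 × 150.2² = 607 × 22550 = 13690000 N/m.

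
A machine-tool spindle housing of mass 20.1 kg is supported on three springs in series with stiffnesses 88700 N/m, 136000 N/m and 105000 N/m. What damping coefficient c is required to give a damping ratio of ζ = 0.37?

Series springs: 1/k_eq = 1/88700 + 1/136000 + 1/105000 = 2.815×10^-5, so k_eq = 35520 N/m.
c_c = 2√(k_eq·m) = 2√(35520 × 20.1) = 1690 N·s/m.
c = ζ·c_c = 0.37 × 1690 = 625.3 N·s/m.

625 N·s/m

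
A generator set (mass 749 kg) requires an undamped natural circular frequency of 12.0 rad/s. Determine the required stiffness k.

k = m·ω_n² = 749 × 12.00² = 749 × 144.0 = 107900 N/m.

108000 N/m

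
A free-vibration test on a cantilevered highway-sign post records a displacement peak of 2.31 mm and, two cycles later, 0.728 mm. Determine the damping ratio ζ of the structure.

0.0915

Logarithmic decrement δ = (1/n)·ln(x₀/x_n) = (1/2)·ln(2.31/0.728) = (1/2)·ln(3.173) = 0.5774.
ζ = δ/√(4π² + δ²) = 0.5774/√(39.48 + 0.333) = 0.5774/6.310 = 0.09150.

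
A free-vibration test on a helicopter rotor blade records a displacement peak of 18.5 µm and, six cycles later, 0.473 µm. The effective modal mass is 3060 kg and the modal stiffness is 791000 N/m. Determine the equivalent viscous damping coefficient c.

Logarithmic decrement δ = (1/n)·ln(x₀/x_n) = (1/6)·ln(18.5/0.473) = (1/6)·ln(39.11) = 0.6111.
ζ = δ/√(4π² + δ²) = 0.6111/√(39.48 + 0.373) = 0.6111/6.313 = 0.09680.
c = ζ · 2√(km) = 0.09680 × 2√(791000 × 3060) = 0.09680 × 98400 = 9525 N·s/m.

9520 N·s/m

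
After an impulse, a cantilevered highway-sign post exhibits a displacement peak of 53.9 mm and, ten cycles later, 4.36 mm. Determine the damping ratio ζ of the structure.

0.0400

Logarithmic decrement δ = (1/n)·ln(x₀/x_n) = (1/10)·ln(53.9/4.36) = (1/10)·ln(12.36) = 0.2515.
ζ = δ/√(4π² + δ²) = 0.2515/√(39.48 + 0.0632) = 0.2515/6.288 = 0.03999.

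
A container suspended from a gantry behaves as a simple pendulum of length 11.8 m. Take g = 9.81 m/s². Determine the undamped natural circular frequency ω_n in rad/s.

0.912 rad/s

For a simple pendulum ω_n = √(g/L) = √(9.81/11.8) = √0.8314 = 0.9118 rad/s.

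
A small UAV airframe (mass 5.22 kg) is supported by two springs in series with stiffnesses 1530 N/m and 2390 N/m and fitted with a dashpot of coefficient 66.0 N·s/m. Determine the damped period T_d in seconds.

Series springs: 1/k_eq = 1/1530 + 1/2390 = 0.001072, so k_eq = 932.8 N/m.
ω_n = √(k_eq/m) = √(932.8/5.22) = 13.37 rad/s.
Critical damping c_c = 2√(k_eq·m) = 2√(932.8 × 5.22) = 139.6 N·s/m, so ζ = c/c_c = 66.0/139.6 = 0.4729.
ω_d = ω_n√(1 − ζ²) = 13.37 × √(1 − 0.224) = 11.78 rad/s.
T_d = 2π/ω_d = 0.5334 s.

0.533 s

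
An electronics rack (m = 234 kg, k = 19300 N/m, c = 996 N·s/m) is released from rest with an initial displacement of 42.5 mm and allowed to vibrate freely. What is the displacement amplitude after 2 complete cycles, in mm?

2.06 mm

ζ = c/(2√(km)) = 996/(2√(19300 × 234)) = 996/4250 = 0.2343.
Logarithmic decrement δ = 2πζ/√(1 − ζ²) = 2π × 0.2343/√(1 − 0.0549) = 1.515.
After n cycles, x_n/x₀ = e^(−nδ), so x_2 = 42.5 × e^(−2 × 1.515) = 42.5 × 0.04836 = 2.055 mm.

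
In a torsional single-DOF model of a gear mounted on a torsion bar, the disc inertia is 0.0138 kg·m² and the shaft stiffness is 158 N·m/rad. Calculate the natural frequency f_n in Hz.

17.0 Hz

ω_n = √(k_t/J) = √(158/0.0138) = √11450 = 107.0 rad/s.
f_n = ω_n/(2π) = 107.0/6.283 = 17.03 Hz.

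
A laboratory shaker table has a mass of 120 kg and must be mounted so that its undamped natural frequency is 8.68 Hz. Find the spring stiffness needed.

ω_n = 2πf_n = 2π × 8.68 = 54.54 rad/s.
k = m·ω_n² = 120 × 54.54² = 120 × 2974 = 356900 N/m.

357000 N/m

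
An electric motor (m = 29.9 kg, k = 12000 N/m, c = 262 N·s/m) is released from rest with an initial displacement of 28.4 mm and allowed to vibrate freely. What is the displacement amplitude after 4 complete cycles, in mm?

ζ = c/(2√(km)) = 262/(2√(12000 × 29.9)) = 262/1198 = 0.2187.
Logarithmic decrement δ = 2πζ/√(1 − ζ²) = 2π × 0.2187/√(1 − 0.0478) = 1.408.
After n cycles, x_n/x₀ = e^(−nδ), so x_4 = 28.4 × e^(−4 × 1.408) = 28.4 × 0.003578 = 0.1016 mm.

0.102 mm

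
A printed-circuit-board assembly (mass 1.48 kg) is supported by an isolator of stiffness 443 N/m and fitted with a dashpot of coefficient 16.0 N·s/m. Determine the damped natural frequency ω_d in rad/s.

ω_n = √(k/m) = √(443.0/1.48) = 17.30 rad/s.
Critical damping c_c = 2√(k·m) = 2√(443.0 × 1.48) = 51.21 N·s/m, so ζ = c/c_c = 16.0/51.21 = 0.3124.
ω_d = ω_n√(1 − ζ²) = 17.30 × √(1 − 0.0976) = 16.43 rad/s.

16.4 rad/s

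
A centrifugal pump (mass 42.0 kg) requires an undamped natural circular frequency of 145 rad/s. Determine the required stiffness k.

k = m·ω_n² = 42.0 × 145.0² = 42.0 × 21020 = 883000 N/m.

883000 N/m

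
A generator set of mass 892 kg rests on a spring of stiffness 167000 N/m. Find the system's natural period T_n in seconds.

0.459 s

ω_n = √(k/m) = √(167000/892) = √187.2 = 13.68 rad/s.
T_n = 2π/ω_n = 6.283/13.68 = 0.4592 s.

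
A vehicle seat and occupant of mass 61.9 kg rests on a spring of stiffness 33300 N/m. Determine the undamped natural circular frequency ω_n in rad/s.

23.2 rad/s

ω_n = √(k/m) = √(33300/61.9) = √538.0 = 23.19 rad/s.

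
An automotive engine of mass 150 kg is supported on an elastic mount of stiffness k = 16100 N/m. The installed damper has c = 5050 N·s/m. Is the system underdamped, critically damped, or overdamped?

overdamped

c_c = 2√(k·m) = 3108 N·s/m; ζ = c/c_c = 5050/3108 = 1.62.
Since ζ > 1 the system is overdamped.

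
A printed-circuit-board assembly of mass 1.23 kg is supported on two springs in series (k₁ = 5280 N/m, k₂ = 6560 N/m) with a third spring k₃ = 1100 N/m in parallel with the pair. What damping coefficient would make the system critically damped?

Series pair: k_s = k₁k₂/(k₁+k₂) = (5280)(6560)/(5280 + 6560) = 2925 N/m. In parallel with k₃: k_eq = 2925 + 1100 = 4025 N/m.
c_c = 2√(k_eq·m) = 2√(4025 × 1.23) = 2 × 70.37 = 140.7 N·s/m.

141 N·s/m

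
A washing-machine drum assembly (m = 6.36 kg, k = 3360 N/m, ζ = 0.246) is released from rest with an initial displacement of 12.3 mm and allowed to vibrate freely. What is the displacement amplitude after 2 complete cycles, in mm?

Logarithmic decrement δ = 2πζ/√(1 − ζ²) = 2π × 0.2460/√(1 − 0.0605) = 1.595.
After n cycles, x_n/x₀ = e^(−nδ), so x_2 = 12.3 × e^(−2 × 1.595) = 12.3 × 0.04120 = 0.5068 mm.

0.507 mm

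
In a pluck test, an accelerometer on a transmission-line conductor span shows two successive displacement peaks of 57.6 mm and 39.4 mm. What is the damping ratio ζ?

0.0603

Logarithmic decrement δ = (1/n)·ln(x₀/x_n) = (1/1)·ln(57.6/39.4) = (1/1)·ln(1.462) = 0.3798.
ζ = δ/√(4π² + δ²) = 0.3798/√(39.48 + 0.144) = 0.3798/6.295 = 0.06033.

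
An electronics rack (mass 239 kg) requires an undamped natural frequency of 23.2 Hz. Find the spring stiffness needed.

5080000 N/m

ω_n = 2πf_n = 2π × 23.2 = 145.8 rad/s.
k = m·ω_n² = 239 × 145.8² = 239 × 21250 = 5078000 N/m.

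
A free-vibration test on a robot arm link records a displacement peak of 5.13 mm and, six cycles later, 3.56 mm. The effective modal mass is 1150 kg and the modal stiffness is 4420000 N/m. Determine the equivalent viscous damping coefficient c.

1380 N·s/m

Logarithmic decrement δ = (1/n)·ln(x₀/x_n) = (1/6)·ln(5.13/3.56) = (1/6)·ln(1.441) = 0.06089.
ζ = δ/√(4π² + δ²) = 0.06089/√(39.48 + 0.00371) = 0.06089/6.283 = 0.009691.
c = ζ · 2√(km) = 0.009691 × 2√(4420000 × 1150) = 0.009691 × 142600 = 1382 N·s/m.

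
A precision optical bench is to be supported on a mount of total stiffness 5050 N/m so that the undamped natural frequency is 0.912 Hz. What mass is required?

154 kg

ω_n = 2πf_n = 2π × 0.912 = 5.730 rad/s.
m = k/ω_n² = 5050/5.730² = 5050/32.84 = 153.8 kg.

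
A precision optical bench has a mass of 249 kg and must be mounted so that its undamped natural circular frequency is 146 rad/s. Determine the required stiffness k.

5310000 N/m

k = m·ω_n² = 249 × 146.0² = 249 × 21320 = 5308000 N/m.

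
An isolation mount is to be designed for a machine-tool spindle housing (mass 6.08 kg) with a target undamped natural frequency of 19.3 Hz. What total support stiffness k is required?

89400 N/m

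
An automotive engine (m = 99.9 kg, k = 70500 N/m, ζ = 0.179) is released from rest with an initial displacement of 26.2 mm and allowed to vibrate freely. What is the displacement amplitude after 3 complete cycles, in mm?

Logarithmic decrement δ = 2πζ/√(1 − ζ²) = 2π × 0.1790/√(1 − 0.0320) = 1.143.
After n cycles, x_n/x₀ = e^(−nδ), so x_3 = 26.2 × e^(−3 × 1.143) = 26.2 × 0.03240 = 0.8490 mm.

0.849 mm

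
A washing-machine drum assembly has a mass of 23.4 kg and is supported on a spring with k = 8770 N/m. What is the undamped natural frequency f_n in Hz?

ω_n = √(k/m) = √(8770/23.4) = √374.8 = 19.36 rad/s.
f_n = ω_n/(2π) = 19.36/6.283 = 3.081 Hz.

3.08 Hz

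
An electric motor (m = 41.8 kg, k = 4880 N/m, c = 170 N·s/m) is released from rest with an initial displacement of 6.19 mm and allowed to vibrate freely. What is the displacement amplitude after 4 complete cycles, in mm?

0.0501 mm

ζ = c/(2√(km)) = 170/(2√(4880 × 41.8)) = 170/903.3 = 0.1882.
Logarithmic decrement δ = 2πζ/√(1 − ζ²) = 2π × 0.1882/√(1 − 0.0354) = 1.204.
After n cycles, x_n/x₀ = e^(−nδ), so x_4 = 6.19 × e^(−4 × 1.204) = 6.19 × 0.008099 = 0.05013 mm.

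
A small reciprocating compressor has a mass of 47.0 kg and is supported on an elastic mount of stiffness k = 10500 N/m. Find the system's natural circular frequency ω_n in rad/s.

ω_n = √(k/m) = √(10500/47.0) = √223.4 = 14.95 rad/s.

14.9 rad/s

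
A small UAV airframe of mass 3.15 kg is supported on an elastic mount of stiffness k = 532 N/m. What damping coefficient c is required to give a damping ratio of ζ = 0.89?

72.9 N·s/m

c_c = 2√(k·m) = 2√(532.0 × 3.15) = 81.87 N·s/m.
c = ζ·c_c = 0.89 × 81.87 = 72.87 N·s/m.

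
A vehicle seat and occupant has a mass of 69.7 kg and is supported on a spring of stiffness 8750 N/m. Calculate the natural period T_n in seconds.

ω_n = √(k/m) = √(8750/69.7) = √125.5 = 11.20 rad/s.
T_n = 2π/ω_n = 6.283/11.20 = 0.5608 s.

0.561 s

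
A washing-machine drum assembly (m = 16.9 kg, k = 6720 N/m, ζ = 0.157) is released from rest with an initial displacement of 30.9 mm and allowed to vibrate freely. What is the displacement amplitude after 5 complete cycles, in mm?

0.209 mm

Logarithmic decrement δ = 2πζ/√(1 − ζ²) = 2π × 0.1570/√(1 − 0.0246) = 0.9988.
After n cycles, x_n/x₀ = e^(−nδ), so x_5 = 30.9 × e^(−5 × 0.9988) = 30.9 × 0.006777 = 0.2094 mm.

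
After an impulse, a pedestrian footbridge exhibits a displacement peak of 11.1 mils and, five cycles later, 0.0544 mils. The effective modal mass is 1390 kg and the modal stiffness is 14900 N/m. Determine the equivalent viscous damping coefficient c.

Logarithmic decrement δ = (1/n)·ln(x₀/x_n) = (1/5)·ln(11.1/0.0544) = (1/5)·ln(204.0) = 1.064.
ζ = δ/√(4π² + δ²) = 1.064/√(39.48 + 1.13) = 1.064/6.373 = 0.1669.
c = ζ · 2√(km) = 0.1669 × 2√(14900 × 1390) = 0.1669 × 9102 = 1519 N·s/m.

1520 N·s/m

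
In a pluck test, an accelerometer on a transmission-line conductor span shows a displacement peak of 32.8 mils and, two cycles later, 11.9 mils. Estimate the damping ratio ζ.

0.0804

Logarithmic decrement δ = (1/n)·ln(x₀/x_n) = (1/2)·ln(32.8/11.9) = (1/2)·ln(2.756) = 0.5069.
ζ = δ/√(4π² + δ²) = 0.5069/√(39.48 + 0.257) = 0.5069/6.304 = 0.08042.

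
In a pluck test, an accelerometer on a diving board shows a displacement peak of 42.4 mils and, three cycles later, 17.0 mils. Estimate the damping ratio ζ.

0.0484

Logarithmic decrement δ = (1/n)·ln(x₀/x_n) = (1/3)·ln(42.4/17.0) = (1/3)·ln(2.494) = 0.3046.
ζ = δ/√(4π² + δ²) = 0.3046/√(39.48 + 0.0928) = 0.3046/6.291 = 0.04843.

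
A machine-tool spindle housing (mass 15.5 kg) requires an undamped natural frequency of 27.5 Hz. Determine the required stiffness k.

463000 N/m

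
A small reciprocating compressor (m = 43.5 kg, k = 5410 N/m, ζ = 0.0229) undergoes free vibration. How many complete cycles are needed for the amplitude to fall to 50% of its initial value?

5 cycles

Logarithmic decrement δ = 2πζ/√(1 − ζ²) = 2π × 0.02290/√(1 − 0.000524) = 0.1439.
x_n/x₀ = e^(−nδ) ≤ 0.5; take ln: n ≥ ln(1/0.5)/δ = 0.6931/0.1439 = 4.816.
So 5 complete cycles are required.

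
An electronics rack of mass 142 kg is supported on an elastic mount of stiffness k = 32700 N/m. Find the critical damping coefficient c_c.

c_c = 2√(k·m) = 2√(32700 × 142) = 2 × 2155 = 4310 N·s/m.

4310 N·s/m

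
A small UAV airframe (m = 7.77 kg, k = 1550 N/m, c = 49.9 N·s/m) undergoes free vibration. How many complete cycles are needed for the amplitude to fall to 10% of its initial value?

2 cycles

ζ = c/(2√(km)) = 49.9/(2√(1550 × 7.77)) = 49.9/219.5 = 0.2273.
Logarithmic decrement δ = 2πζ/√(1 − ζ²) = 2π × 0.2273/√(1 − 0.0517) = 1.467.
x_n/x₀ = e^(−nδ) ≤ 0.1; take ln: n ≥ ln(1/0.1)/δ = 2.303/1.467 = 1.570.
So 2 complete cycles are required.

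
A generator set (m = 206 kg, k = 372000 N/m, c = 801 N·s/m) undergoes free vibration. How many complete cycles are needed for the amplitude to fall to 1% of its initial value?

17 cycles

ζ = c/(2√(km)) = 801/(2√(372000 × 206)) = 801/17510 = 0.04575.
Logarithmic decrement δ = 2πζ/√(1 − ζ²) = 2π × 0.04575/√(1 − 0.00209) = 0.2878.
x_n/x₀ = e^(−nδ) ≤ 0.01; take ln: n ≥ ln(1/0.01)/δ = 4.605/0.2878 = 16.00.
So 17 complete cycles are required.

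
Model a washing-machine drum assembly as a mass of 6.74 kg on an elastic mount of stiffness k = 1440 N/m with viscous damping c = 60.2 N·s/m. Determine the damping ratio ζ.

0.306

ω_n = √(k/m) = √(1440/6.74) = 14.62 rad/s.
Critical damping c_c = 2√(k·m) = 2√(1440 × 6.74) = 197.0 N·s/m, so ζ = c/c_c = 60.2/197.0 = 0.3055.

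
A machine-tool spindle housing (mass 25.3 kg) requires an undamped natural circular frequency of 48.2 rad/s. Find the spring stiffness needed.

k = m·ω_n² = 25.3 × 48.20² = 25.3 × 2323 = 58780 N/m.

58800 N/m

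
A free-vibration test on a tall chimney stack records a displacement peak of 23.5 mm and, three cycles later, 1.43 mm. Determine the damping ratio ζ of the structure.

Logarithmic decrement δ = (1/n)·ln(x₀/x_n) = (1/3)·ln(23.5/1.43) = (1/3)·ln(16.43) = 0.9331.
ζ = δ/√(4π² + δ²) = 0.9331/√(39.48 + 0.871) = 0.9331/6.352 = 0.1469.

0.147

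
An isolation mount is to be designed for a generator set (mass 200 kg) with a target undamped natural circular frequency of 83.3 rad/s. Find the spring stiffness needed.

1390000 N/m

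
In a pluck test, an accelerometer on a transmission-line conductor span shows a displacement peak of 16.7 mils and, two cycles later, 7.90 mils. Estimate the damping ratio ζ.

Logarithmic decrement δ = (1/n)·ln(x₀/x_n) = (1/2)·ln(16.7/7.90) = (1/2)·ln(2.114) = 0.3743.
ζ = δ/√(4π² + δ²) = 0.3743/√(39.48 + 0.140) = 0.3743/6.294 = 0.05946.

0.0595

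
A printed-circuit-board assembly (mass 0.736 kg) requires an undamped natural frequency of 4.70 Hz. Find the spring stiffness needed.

ω_n = 2πf_n = 2π × 4.70 = 29.53 rad/s.
k = m·ω_n² = 0.736 × 29.53² = 0.736 × 872.1 = 641.8 N/m.

642 N/m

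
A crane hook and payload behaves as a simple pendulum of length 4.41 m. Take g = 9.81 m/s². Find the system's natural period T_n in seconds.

For a simple pendulum ω_n = √(g/L) = √(9.81/4.41) = √2.224 = 1.491 rad/s.
T_n = 2π/ω_n = 6.283/1.491 = 4.213 s.

4.21 s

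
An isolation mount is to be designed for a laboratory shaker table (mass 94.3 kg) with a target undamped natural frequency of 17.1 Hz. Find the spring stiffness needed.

ω_n = 2πf_n = 2π × 17.1 = 107.4 rad/s.
k = m·ω_n² = 94.3 × 107.4² = 94.3 × 11540 = 1089000 N/m.

1090000 N/m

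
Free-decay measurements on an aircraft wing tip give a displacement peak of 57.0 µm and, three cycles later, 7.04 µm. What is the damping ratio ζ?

0.110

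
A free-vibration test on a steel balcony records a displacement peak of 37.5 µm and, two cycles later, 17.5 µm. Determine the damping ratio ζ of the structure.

Logarithmic decrement δ = (1/n)·ln(x₀/x_n) = (1/2)·ln(37.5/17.5) = (1/2)·ln(2.143) = 0.3811.
ζ = δ/√(4π² + δ²) = 0.3811/√(39.48 + 0.145) = 0.3811/6.295 = 0.06054.

0.0605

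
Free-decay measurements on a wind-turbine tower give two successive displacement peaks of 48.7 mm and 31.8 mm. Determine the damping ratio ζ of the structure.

0.0677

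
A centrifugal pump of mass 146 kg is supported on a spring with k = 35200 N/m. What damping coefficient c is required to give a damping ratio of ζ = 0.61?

2770 N·s/m

c_c = 2√(k·m) = 2√(35200 × 146) = 4534 N·s/m.
c = ζ·c_c = 0.61 × 4534 = 2766 N·s/m.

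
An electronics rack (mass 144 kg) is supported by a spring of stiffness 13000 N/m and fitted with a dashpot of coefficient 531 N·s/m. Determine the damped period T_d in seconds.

0.674 s

ω_n = √(k/m) = √(13000/144) = 9.501 rad/s.
Critical damping c_c = 2√(k·m) = 2√(13000 × 144) = 2736 N·s/m, so ζ = c/c_c = 531/2736 = 0.1940.
ω_d = ω_n√(1 − ζ²) = 9.501 × √(1 − 0.0377) = 9.321 rad/s.
T_d = 2π/ω_d = 0.6741 s.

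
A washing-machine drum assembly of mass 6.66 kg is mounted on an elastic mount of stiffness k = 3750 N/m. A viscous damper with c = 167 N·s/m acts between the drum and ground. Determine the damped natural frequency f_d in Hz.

ω_n = √(k/m) = √(3750/6.66) = 23.73 rad/s.
Critical damping c_c = 2√(k·m) = 2√(3750 × 6.66) = 316.1 N·s/m, so ζ = c/c_c = 167/316.1 = 0.5284.
ω_d = ω_n√(1 − ζ²) = 23.73 × √(1 − 0.279) = 20.15 rad/s.
f_d = ω_d/(2π) = 3.206 Hz.

3.21 Hz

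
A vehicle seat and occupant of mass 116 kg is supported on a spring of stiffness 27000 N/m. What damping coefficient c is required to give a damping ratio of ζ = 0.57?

2020 N·s/m

c_c = 2√(k·m) = 2√(27000 × 116) = 3539 N·s/m.
c = ζ·c_c = 0.57 × 3539 = 2018 N·s/m.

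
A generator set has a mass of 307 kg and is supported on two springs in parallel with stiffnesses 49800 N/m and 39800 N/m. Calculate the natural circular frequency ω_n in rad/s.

17.1 rad/s

Parallel springs add: k_eq = 49800 + 39800 = 89600 N/m.
ω_n = √(k_eq/m) = √(89600/307) = √291.9 = 17.08 rad/s.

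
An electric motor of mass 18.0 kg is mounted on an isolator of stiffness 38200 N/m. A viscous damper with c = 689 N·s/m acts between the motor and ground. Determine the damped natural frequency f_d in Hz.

ω_n = √(k/m) = √(38200/18.0) = 46.07 rad/s.
Critical damping c_c = 2√(k·m) = 2√(38200 × 18.0) = 1658 N·s/m, so ζ = c/c_c = 689/1658 = 0.4155.
ω_d = ω_n√(1 − ζ²) = 46.07 × √(1 − 0.173) = 41.90 rad/s.
f_d = ω_d/(2π) = 6.669 Hz.

6.67 Hz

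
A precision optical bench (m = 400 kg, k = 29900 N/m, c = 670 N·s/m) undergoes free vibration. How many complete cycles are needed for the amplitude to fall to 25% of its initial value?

3 cycles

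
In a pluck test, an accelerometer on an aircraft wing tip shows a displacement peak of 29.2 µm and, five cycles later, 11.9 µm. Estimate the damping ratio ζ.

0.0286

Logarithmic decrement δ = (1/n)·ln(x₀/x_n) = (1/5)·ln(29.2/11.9) = (1/5)·ln(2.454) = 0.1795.
ζ = δ/√(4π² + δ²) = 0.1795/√(39.48 + 0.0322) = 0.1795/6.286 = 0.02856.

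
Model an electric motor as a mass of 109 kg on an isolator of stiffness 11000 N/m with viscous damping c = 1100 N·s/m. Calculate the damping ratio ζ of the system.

ω_n = √(k/m) = √(11000/109) = 10.05 rad/s.
Critical damping c_c = 2√(k·m) = 2√(11000 × 109) = 2190 N·s/m, so ζ = c/c_c = 1100/2190 = 0.5023.

0.502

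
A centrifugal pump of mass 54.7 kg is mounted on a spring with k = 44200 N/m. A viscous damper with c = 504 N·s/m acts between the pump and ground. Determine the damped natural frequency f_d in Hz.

4.46 Hz

ω_n = √(k/m) = √(44200/54.7) = 28.43 rad/s.
Critical damping c_c = 2√(k·m) = 2√(44200 × 54.7) = 3110 N·s/m, so ζ = c/c_c = 504/3110 = 0.1621.
ω_d = ω_n√(1 − ζ²) = 28.43 × √(1 − 0.0263) = 28.05 rad/s.
f_d = ω_d/(2π) = 4.464 Hz.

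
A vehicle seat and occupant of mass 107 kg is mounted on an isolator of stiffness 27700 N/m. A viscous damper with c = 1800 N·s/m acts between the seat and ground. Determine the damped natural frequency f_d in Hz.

2.18 Hz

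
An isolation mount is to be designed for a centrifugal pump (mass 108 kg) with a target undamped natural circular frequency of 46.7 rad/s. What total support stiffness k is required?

236000 N/m

k = m·ω_n² = 108 × 46.70² = 108 × 2181 = 235500 N/m.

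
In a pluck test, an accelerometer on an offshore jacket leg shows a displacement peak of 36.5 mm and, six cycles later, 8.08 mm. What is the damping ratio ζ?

0.0400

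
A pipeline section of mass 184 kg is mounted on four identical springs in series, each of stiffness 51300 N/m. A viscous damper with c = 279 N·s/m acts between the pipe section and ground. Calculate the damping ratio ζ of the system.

0.0908

Series springs: 1/k_eq = 4/51300, so k_eq = 51300/4 = 12820 N/m.
ω_n = √(k_eq/m) = √(12820/184) = 8.349 rad/s.
Critical damping c_c = 2√(k_eq·m) = 2√(12820 × 184) = 3072 N·s/m, so ζ = c/c_c = 279/3072 = 0.09081.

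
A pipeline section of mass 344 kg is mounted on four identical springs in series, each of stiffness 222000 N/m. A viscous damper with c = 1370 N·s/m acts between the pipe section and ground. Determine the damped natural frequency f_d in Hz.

Series springs: 1/k_eq = 4/222000, so k_eq = 222000/4 = 55500 N/m.
ω_n = √(k_eq/m) = √(55500/344) = 12.70 rad/s.
Critical damping c_c = 2√(k_eq·m) = 2√(55500 × 344) = 8739 N·s/m, so ζ = c/c_c = 1370/8739 = 0.1568.
ω_d = ω_n√(1 − ζ²) = 12.70 × √(1 − 0.0246) = 12.54 rad/s.
f_d = ω_d/(2π) = 1.997 Hz.

2.00 Hz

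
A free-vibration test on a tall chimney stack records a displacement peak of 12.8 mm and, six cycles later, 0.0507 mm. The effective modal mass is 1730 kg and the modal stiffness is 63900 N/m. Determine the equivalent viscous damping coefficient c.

3050 N·s/m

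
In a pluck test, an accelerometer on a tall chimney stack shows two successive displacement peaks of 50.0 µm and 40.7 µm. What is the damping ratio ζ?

Logarithmic decrement δ = (1/n)·ln(x₀/x_n) = (1/1)·ln(50.0/40.7) = (1/1)·ln(1.229) = 0.2058.
ζ = δ/√(4π² + δ²) = 0.2058/√(39.48 + 0.0424) = 0.2058/6.287 = 0.03274.

0.0327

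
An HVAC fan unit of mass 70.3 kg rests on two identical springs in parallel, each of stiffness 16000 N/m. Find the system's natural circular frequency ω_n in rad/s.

21.3 rad/s

Parallel springs add: k_eq = 2 × 16000 = 32000 N/m.
ω_n = √(k_eq/m) = √(32000/70.3) = √455.2 = 21.34 rad/s.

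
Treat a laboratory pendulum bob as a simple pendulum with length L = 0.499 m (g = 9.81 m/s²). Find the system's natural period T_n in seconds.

1.42 s

For a simple pendulum ω_n = √(g/L) = √(9.81/0.499) = √19.66 = 4.434 rad/s.
T_n = 2π/ω_n = 6.283/4.434 = 1.417 s.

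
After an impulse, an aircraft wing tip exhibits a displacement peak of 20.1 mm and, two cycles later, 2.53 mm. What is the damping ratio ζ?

Logarithmic decrement δ = (1/n)·ln(x₀/x_n) = (1/2)·ln(20.1/2.53) = (1/2)·ln(7.945) = 1.036.
ζ = δ/√(4π² + δ²) = 1.036/√(39.48 + 1.07) = 1.036/6.368 = 0.1627.

0.163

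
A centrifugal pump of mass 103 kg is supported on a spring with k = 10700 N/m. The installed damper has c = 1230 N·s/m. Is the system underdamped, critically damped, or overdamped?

c_c = 2√(k·m) = 2100 N·s/m; ζ = c/c_c = 1230/2100 = 0.586.
Since ζ < 1 the system is underdamped.

underdamped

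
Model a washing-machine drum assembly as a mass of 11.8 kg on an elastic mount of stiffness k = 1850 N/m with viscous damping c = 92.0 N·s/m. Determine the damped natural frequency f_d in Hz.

ω_n = √(k/m) = √(1850/11.8) = 12.52 rad/s.
Critical damping c_c = 2√(k·m) = 2√(1850 × 11.8) = 295.5 N·s/m, so ζ = c/c_c = 92.0/295.5 = 0.3113.
ω_d = ω_n√(1 − ζ²) = 12.52 × √(1 − 0.0969) = 11.90 rad/s.
f_d = ω_d/(2π) = 1.894 Hz.

1.89 Hz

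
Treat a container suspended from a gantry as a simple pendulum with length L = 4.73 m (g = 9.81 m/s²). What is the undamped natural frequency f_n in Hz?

For a simple pendulum ω_n = √(g/L) = √(9.81/4.73) = √2.074 = 1.440 rad/s.
f_n = ω_n/(2π) = 1.440/6.283 = 0.2292 Hz.

0.229 Hz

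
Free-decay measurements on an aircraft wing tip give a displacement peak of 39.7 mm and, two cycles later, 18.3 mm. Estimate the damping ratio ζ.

0.0615

Logarithmic decrement δ = (1/n)·ln(x₀/x_n) = (1/2)·ln(39.7/18.3) = (1/2)·ln(2.169) = 0.3872.
ζ = δ/√(4π² + δ²) = 0.3872/√(39.48 + 0.150) = 0.3872/6.295 = 0.06151.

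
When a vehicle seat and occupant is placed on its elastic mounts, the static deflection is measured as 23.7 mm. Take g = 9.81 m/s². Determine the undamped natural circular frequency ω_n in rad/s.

20.3 rad/s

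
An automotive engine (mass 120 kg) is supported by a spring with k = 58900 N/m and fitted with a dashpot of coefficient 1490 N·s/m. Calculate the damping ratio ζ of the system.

ω_n = √(k/m) = √(58900/120) = 22.15 rad/s.
Critical damping c_c = 2√(k·m) = 2√(58900 × 120) = 5317 N·s/m, so ζ = c/c_c = 1490/5317 = 0.2802.

0.280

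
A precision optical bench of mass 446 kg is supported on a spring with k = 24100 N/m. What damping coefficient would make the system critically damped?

6560 N·s/m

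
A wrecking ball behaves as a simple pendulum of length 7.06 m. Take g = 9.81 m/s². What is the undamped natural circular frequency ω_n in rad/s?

1.18 rad/s

For a simple pendulum ω_n = √(g/L) = √(9.81/7.06) = √1.390 = 1.179 rad/s.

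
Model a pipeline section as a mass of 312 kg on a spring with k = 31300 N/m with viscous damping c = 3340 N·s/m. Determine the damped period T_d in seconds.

ω_n = √(k/m) = √(31300/312) = 10.02 rad/s.
Critical damping c_c = 2√(k·m) = 2√(31300 × 312) = 6250 N·s/m, so ζ = c/c_c = 3340/6250 = 0.5344.
ω_d = ω_n√(1 − ζ²) = 10.02 × √(1 − 0.286) = 8.466 rad/s.
T_d = 2π/ω_d = 0.7422 s.

0.742 s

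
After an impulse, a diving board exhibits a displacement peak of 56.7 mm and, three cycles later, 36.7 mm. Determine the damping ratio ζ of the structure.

0.0231

Logarithmic decrement δ = (1/n)·ln(x₀/x_n) = (1/3)·ln(56.7/36.7) = (1/3)·ln(1.545) = 0.1450.
ζ = δ/√(4π² + δ²) = 0.1450/√(39.48 + 0.0210) = 0.1450/6.285 = 0.02307.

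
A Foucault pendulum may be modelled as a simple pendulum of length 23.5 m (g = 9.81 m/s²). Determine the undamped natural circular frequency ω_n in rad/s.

For a simple pendulum ω_n = √(g/L) = √(9.81/23.5) = √0.4174 = 0.6461 rad/s.

0.646 rad/s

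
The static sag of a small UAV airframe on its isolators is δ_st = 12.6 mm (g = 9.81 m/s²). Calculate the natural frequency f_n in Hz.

ω_n = √(g/δ_st) = √(9.81/0.0126) = √778.6 = 27.90 rad/s.
f_n = ω_n/(2π) = 27.90/6.283 = 4.441 Hz.

4.44 Hz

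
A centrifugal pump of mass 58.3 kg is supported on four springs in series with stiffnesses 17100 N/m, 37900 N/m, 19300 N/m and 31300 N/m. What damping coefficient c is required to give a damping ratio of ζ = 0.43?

Series springs: 1/k_eq = 1/17100 + 1/37900 + 1/19300 + 1/31300 = 0.0001686, so k_eq = 5930 N/m.
c_c = 2√(k_eq·m) = 2√(5930 × 58.3) = 1176 N·s/m.
c = ζ·c_c = 0.43 × 1176 = 505.7 N·s/m.

506 N·s/m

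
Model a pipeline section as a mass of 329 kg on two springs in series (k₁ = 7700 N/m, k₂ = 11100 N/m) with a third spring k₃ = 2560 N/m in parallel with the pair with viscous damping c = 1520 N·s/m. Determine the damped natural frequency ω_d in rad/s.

Series pair: k_s = k₁k₂/(k₁+k₂) = (7700)(11100)/(7700 + 11100) = 4546 N/m. In parallel with k₃: k_eq = 4546 + 2560 = 7106 N/m.
ω_n = √(k_eq/m) = √(7106/329) = 4.648 rad/s.
Critical damping c_c = 2√(k_eq·m) = 2√(7106 × 329) = 3058 N·s/m, so ζ = c/c_c = 1520/3058 = 0.4970.
ω_d = ω_n√(1 − ζ²) = 4.648 × √(1 − 0.247) = 4.033 rad/s.

4.03 rad/s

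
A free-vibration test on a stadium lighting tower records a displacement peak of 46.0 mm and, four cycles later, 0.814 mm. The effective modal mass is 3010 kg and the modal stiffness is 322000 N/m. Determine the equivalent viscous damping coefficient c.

9870 N·s/m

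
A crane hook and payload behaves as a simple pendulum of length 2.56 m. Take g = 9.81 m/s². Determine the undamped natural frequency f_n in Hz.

0.312 Hz

For a simple pendulum ω_n = √(g/L) = √(9.81/2.56) = √3.832 = 1.958 rad/s.
f_n = ω_n/(2π) = 1.958/6.283 = 0.3116 Hz.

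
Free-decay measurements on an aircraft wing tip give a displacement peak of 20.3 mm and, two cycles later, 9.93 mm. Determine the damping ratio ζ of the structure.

0.0568

Logarithmic decrement δ = (1/n)·ln(x₀/x_n) = (1/2)·ln(20.3/9.93) = (1/2)·ln(2.044) = 0.3575.
ζ = δ/√(4π² + δ²) = 0.3575/√(39.48 + 0.128) = 0.3575/6.293 = 0.05681.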